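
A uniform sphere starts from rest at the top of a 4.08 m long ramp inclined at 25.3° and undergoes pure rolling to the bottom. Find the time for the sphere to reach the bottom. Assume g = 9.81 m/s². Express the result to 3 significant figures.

Here I = (2/5)MR², so the shape factor k = I/(MR²) = 0.4.
Translational: Mg sinθ − f = Ma. Rotational about the CM: fR = Iα = kMRa, so f = kMa.
Hence a = g sinθ/(1+k) = 9.81×sin25.3°/1.4 = 2.995 m/s².
With constant a from rest, t = √(2L/a) = √(2·4.08/2.995) ≈ 1.65 s.

t ≈ 1.65 s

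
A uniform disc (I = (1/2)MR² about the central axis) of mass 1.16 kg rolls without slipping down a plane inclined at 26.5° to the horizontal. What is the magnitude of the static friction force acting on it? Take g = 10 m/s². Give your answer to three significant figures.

For this body I = (1/2)MR², i.e. k = I/(MR²) = 0.5.
Translational: Mg sinθ − f = Ma. Rotational about the CM: fR = Iα = kMRa, so f = kMa.
Combining, a = g sinθ/(1+k) and f = kMa = kMg sinθ/(1+k).
f = 0.5 × 1.16 × 10 × sin26.5° / 1.5 ≈ 1.73 N.

f ≈ 1.73 N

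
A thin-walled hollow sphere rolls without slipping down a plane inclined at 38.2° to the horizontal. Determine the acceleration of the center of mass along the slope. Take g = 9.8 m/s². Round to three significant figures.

a ≈ 3.64 m/s²

Here I = (2/3)MR², so the shape factor k = I/(MR²) = 2/3.
Translational: Mg sinθ − f = Ma. Rotational about the CM: fR = Iα = kMRa, so f = kMa.
Eliminating f: Mg sinθ = (1+k)Ma, so a = g sinθ/(1+k) = 9.8 × sin38.2° / 1.667 ≈ 3.64 m/s².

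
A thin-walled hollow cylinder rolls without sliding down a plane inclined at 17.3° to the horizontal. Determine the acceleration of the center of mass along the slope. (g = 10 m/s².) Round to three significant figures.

The moment of inertia is MR², giving k ≡ I/(MR²) = 1.
Newton's second law down the slope: Mg sinθ − f = Ma. The torque equation fR = Iα (with α = a/R) gives f = kMa.
Eliminating f: Mg sinθ = (1+k)Ma, so a = g sinθ/(1+k) = 10 × sin17.3° / 2 ≈ 1.49 m/s².

a ≈ 1.49 m/s²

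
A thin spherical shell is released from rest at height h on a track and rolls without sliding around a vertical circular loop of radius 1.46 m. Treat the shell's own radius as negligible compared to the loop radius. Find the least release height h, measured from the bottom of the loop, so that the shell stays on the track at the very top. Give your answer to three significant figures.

With I = (2/3)MR², the ratio k = I/(MR²) is 2/3.
At the top of the loop, the minimum-contact condition is Mg = Mv_top²/r, so v_top² = gr.
With ω = v/R, the kinetic energy at speed v is ½(1+k)Mv² = (5/6)Mv².
Energy conservation from release (height h) to the top (height 2r): Mgh = Mg(2r) + (5/6)M·gr.
Thus h_min = 2r + (1+k)r/2 = r(2 + 1.667/2) = 1.46 × 2.833 ≈ 4.14 m.

h_min ≈ 4.14 m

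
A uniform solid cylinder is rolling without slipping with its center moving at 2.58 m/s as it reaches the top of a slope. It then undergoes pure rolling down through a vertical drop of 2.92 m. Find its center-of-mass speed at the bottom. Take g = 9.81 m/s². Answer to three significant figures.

With I = (1/2)MR², the ratio k = I/(MR²) is 0.5.
Pure rolling means v = ωR; then KE = ½Mv² + ½I(v/R)² = ½(1+k)Mv² = (3/4)Mv².
Conserving energy between top and bottom: (3/4)Mv² = (3/4)Mv₀² + Mgh, hence v² = v₀² + 2gh/(1+k).
v = √(2.58² + 2×9.81×2.92/1.5) = √44.85 ≈ 6.70 m/s.

v ≈ 6.70 m/s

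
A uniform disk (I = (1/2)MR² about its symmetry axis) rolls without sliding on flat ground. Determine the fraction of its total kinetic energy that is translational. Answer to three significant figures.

For this body I = (1/2)MR², i.e. k = I/(MR²) = 0.5.
With ω = v/R, KE_trans = ½Mv² and KE_rot = ½Iω² = ½kMv², so KE_total = ½(1+k)Mv².
The translational fraction is therefore 1/(1+k) = 1/1.5 ≈ 0.667.

fraction ≈ 0.667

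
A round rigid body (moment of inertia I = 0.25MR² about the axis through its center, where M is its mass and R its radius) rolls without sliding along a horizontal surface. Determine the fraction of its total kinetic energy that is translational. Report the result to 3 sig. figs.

fraction ≈ 0.800

With I = 0.25MR², the ratio k = I/(MR²) is 0.25.
Since ω = v/R, the translational part is ½Mv² and the rotational part is ½I(v/R)² = ½kMv²; the total is ½(1+k)Mv².
The translational fraction is therefore 1/(1+k) = 1/1.25 ≈ 0.800.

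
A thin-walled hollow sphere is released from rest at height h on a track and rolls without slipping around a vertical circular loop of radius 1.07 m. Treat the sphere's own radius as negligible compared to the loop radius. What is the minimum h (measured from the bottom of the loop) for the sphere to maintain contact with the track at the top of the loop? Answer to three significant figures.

h_min ≈ 3.03 m

With I = (2/3)MR², the ratio k = I/(MR²) is 2/3.
At the top of the loop, the minimum-contact condition is Mg = Mv_top²/r, so v_top² = gr.
With ω = v/R, the kinetic energy at speed v is ½(1+k)Mv² = (5/6)Mv².
Energy conservation from release (height h) to the top (height 2r): Mgh = Mg(2r) + (5/6)M·gr.
Thus h_min = 2r + (1+k)r/2 = r(2 + 1.667/2) = 1.07 × 2.833 ≈ 3.03 m.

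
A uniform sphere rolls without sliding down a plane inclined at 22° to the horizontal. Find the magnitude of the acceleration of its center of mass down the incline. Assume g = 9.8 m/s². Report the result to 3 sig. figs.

a ≈ 2.62 m/s²

With I = (2/5)MR², the ratio k = I/(MR²) is 0.4.
Newton's second law down the slope: Mg sinθ − f = Ma. The torque equation fR = Iα (with α = a/R) gives f = kMa.
Eliminating f: Mg sinθ = (1+k)Ma, so a = g sinθ/(1+k) = 9.8 × sin22° / 1.4 ≈ 2.62 m/s².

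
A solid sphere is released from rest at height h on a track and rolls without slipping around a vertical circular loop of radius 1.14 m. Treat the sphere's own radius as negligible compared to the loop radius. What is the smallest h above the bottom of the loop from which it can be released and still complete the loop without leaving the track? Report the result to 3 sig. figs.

h_min ≈ 3.08 m

For this body I = (2/5)MR², i.e. k = I/(MR²) = 0.4.
At the top of the loop, the minimum-contact condition is Mg = Mv_top²/r, so v_top² = gr.
With ω = v/R, the kinetic energy at speed v is ½(1+k)Mv² = (7/10)Mv².
Energy conservation from release (height h) to the top (height 2r): Mgh = Mg(2r) + (7/10)M·gr.
Thus h_min = 2r + (1+k)r/2 = r(2 + 1.4/2) = 1.14 × 2.7 ≈ 3.08 m.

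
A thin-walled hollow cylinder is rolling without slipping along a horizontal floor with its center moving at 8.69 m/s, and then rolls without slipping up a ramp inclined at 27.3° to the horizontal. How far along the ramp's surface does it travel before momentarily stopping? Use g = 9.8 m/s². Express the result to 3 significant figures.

Here I = MR², so the shape factor k = I/(MR²) = 1.
Since it rolls without slipping, ω = v/R and KE = ½Mv² + ½Iω² = ½(1+k)Mv² = Mv².
Setting this equal to Mgh gives the vertical rise h = (1+k)v₀²/(2g) = 2×8.69²/(2×9.8) = 7.706 m.
Along the incline, d = h/sinθ = 7.706/sin27.3° ≈ 16.8 m.

d ≈ 16.8 m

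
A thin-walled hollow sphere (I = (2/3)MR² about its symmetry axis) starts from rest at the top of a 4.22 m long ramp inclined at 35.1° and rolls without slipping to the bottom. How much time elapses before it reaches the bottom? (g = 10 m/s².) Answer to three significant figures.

t ≈ 1.56 s

For this body I = (2/3)MR², i.e. k = I/(MR²) = 2/3.
Newton's second law down the slope: Mg sinθ − f = Ma. The torque equation fR = Iα (with α = a/R) gives f = kMa.
Hence a = g sinθ/(1+k) = 10×sin35.1°/1.667 = 3.45 m/s².
Starting from rest, L = ½at², so t = √(2L/a) = √(2×4.22/3.45) ≈ 1.56 s.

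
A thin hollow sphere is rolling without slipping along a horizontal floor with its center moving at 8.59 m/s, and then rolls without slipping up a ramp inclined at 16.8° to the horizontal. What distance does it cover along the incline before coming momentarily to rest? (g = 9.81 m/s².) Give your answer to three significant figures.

Here I = (2/3)MR², so the shape factor k = I/(MR²) = 2/3.
Pure rolling means v = ωR; then KE = ½Mv² + ½I(v/R)² = ½(1+k)Mv² = (5/6)Mv².
Setting this equal to Mgh gives the vertical rise h = (1+k)v₀²/(2g) = 1.667×8.59²/(2×9.81) = 6.268 m.
The distance along the slope is d = h/sinθ = 6.268/sin16.8° ≈ 21.7 m.

d ≈ 21.7 m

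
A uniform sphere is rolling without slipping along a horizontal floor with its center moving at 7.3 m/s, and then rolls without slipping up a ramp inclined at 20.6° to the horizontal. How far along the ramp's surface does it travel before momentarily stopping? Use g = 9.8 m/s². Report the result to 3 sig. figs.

The moment of inertia is (2/5)MR², giving k ≡ I/(MR²) = 0.4.
The rolling condition ω = v/R makes the rotational term ½I(v/R)² = ½kMv², so KE_total = ½(1+k)Mv² = (7/10)Mv².
Setting this equal to Mgh gives the vertical rise h = (1+k)v₀²/(2g) = 1.4×7.3²/(2×9.8) = 3.806 m.
The distance along the slope is d = h/sinθ = 3.806/sin20.6° ≈ 10.8 m.

d ≈ 10.8 m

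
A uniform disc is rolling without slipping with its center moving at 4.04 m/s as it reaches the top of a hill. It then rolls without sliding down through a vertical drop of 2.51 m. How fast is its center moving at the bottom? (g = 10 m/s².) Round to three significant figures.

v ≈ 7.06 m/s

For this body I = (1/2)MR², i.e. k = I/(MR²) = 0.5.
Since it rolls without slipping, ω = v/R and KE = ½Mv² + ½Iω² = ½(1+k)Mv² = (3/4)Mv².
Conserving energy between top and bottom: (3/4)Mv² = (3/4)Mv₀² + Mgh, hence v² = v₀² + 2gh/(1+k).
v = √(4.04² + 2×10×2.51/1.5) = √49.79 ≈ 7.06 m/s.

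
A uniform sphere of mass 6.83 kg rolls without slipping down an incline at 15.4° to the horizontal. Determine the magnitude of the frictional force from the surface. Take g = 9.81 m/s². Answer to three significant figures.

f ≈ 5.08 N

With I = (2/5)MR², the ratio k = I/(MR²) is 0.4.
Newton's second law down the slope: Mg sinθ − f = Ma. The torque equation fR = Iα (with α = a/R) gives f = kMa.
Combining, a = g sinθ/(1+k) and f = kMa = kMg sinθ/(1+k).
f = 0.4 × 6.83 × 9.81 × sin15.4° / 1.4 ≈ 5.08 N.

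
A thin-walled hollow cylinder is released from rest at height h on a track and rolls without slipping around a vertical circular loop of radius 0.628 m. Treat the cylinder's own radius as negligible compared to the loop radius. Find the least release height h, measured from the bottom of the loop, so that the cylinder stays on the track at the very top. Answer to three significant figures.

Here I = MR², so the shape factor k = I/(MR²) = 1.
At the top of the loop, the minimum-contact condition is Mg = Mv_top²/r, so v_top² = gr.
With ω = v/R, the kinetic energy at speed v is ½(1+k)Mv² = Mv².
Energy conservation from release (height h) to the top (height 2r): Mgh = Mg(2r) + M·gr.
Thus h_min = 2r + (1+k)r/2 = r(2 + 2/2) = 0.628 × 3 ≈ 1.88 m.

h_min ≈ 1.88 m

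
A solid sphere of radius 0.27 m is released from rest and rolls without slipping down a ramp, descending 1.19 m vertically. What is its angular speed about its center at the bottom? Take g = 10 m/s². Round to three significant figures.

ω ≈ 15.3 rad/s

With I = (2/5)MR², the ratio k = I/(MR²) is 0.4.
Pure rolling means v = ωR; then KE = ½Mv² + ½I(v/R)² = ½(1+k)Mv² = (7/10)Mv².
Energy conservation Mgh = ½(1+k)Mv² gives v = √(2gh/(1+k)) = √(2 × 10 × 1.19 / 1.4) = 4.123 m/s.
The angular speed follows from ω = v/R = 4.123/0.27 ≈ 15.3 rad/s.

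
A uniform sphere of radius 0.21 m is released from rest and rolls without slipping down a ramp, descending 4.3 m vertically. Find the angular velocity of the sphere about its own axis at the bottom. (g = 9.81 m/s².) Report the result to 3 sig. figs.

ω ≈ 37.0 rad/s

With I = (2/5)MR², the ratio k = I/(MR²) is 0.4.
Pure rolling means v = ωR; then KE = ½Mv² + ½I(v/R)² = ½(1+k)Mv² = (7/10)Mv².
Energy conservation Mgh = ½(1+k)Mv² gives v = √(2gh/(1+k)) = √(2 × 9.81 × 4.3 / 1.4) = 7.763 m/s.
The angular speed follows from ω = v/R = 7.763/0.21 ≈ 37.0 rad/s.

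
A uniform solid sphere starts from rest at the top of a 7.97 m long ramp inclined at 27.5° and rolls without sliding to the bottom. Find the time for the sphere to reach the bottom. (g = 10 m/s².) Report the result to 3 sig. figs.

t ≈ 2.20 s

Here I = (2/5)MR², so the shape factor k = I/(MR²) = 0.4.
Translational: Mg sinθ − f = Ma. Rotational about the CM: fR = Iα = kMRa, so f = kMa.
Hence a = g sinθ/(1+k) = 10×sin27.5°/1.4 = 3.298 m/s².
Starting from rest, L = ½at², so t = √(2L/a) = √(2×7.97/3.298) ≈ 2.20 s.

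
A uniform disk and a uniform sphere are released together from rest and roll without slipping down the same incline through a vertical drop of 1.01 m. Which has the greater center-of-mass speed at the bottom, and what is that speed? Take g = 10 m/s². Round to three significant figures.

For rolling without slipping, Mgh = ½(1+k)Mv² where k = I/(MR²), so v = √(2gh/(1+k)).
Uniform disk: k = 0.5, giving v = √(2×10×1.01/1.5) = 3.67 m/s.
Uniform sphere: k = 0.4, giving v = √(2×10×1.01/1.4) = 3.798 m/s.
The smaller k wins: the uniform sphere, at ≈ 3.80 m/s.

the uniform sphere, at v ≈ 3.80 m/s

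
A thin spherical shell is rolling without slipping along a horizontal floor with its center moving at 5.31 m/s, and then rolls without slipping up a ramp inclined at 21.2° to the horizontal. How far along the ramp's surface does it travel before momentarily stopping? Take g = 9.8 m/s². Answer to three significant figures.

Here I = (2/3)MR², so the shape factor k = I/(MR²) = 2/3.
Pure rolling means v = ωR; then KE = ½Mv² + ½I(v/R)² = ½(1+k)Mv² = (5/6)Mv².
Setting this equal to Mgh gives the vertical rise h = (1+k)v₀²/(2g) = 1.667×5.31²/(2×9.8) = 2.398 m.
The distance along the slope is d = h/sinθ = 2.398/sin21.2° ≈ 6.63 m.

d ≈ 6.63 m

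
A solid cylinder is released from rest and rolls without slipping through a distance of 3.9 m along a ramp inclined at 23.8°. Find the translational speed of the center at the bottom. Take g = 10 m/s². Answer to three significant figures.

Here I = (1/2)MR², so the shape factor k = I/(MR²) = 0.5.
The rolling condition ω = v/R makes the rotational term ½I(v/R)² = ½kMv², so KE_total = ½(1+k)Mv² = (3/4)Mv².
The vertical drop is h = L sinθ = 3.9 × sin23.8° = 1.574 m.
Energy conservation: Mgh = (3/4)Mv², so v = √(2gh/(1+k)) = √(2 × 10 × 1.574 / 1.5) ≈ 4.58 m/s.

v ≈ 4.58 m/s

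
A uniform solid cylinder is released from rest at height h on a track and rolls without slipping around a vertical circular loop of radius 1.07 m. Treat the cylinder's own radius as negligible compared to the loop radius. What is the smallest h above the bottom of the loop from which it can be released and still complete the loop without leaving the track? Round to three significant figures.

h_min ≈ 2.94 m

For this body I = (1/2)MR², i.e. k = I/(MR²) = 0.5.
At the top, contact is just lost when gravity alone supplies the centripetal force: Mg = Mv_top²/r, i.e. v_top² = gr.
With ω = v/R, the kinetic energy at speed v is ½(1+k)Mv² = (3/4)Mv².
Energy conservation from release (height h) to the top (height 2r): Mgh = Mg(2r) + (3/4)M·gr.
Thus h_min = 2r + (1+k)r/2 = r(2 + 1.5/2) = 1.07 × 2.75 ≈ 2.94 m.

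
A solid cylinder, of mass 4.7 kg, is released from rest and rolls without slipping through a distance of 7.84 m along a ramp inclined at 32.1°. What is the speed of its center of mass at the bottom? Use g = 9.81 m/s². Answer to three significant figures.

v ≈ 7.38 m/s

The moment of inertia is (1/2)MR², giving k ≡ I/(MR²) = 0.5.
Rolling without slipping gives ω = v/R, so the total kinetic energy is ½Mv² + ½Iω² = ½(1+k)Mv² = (3/4)Mv².
The vertical drop is h = L sinθ = 7.84 × sin32.1° = 4.166 m.
Setting Mgh = (3/4)Mv² gives v = √(2gh/(1+k)) = √(2·9.81·4.166/1.5) ≈ 7.38 m/s.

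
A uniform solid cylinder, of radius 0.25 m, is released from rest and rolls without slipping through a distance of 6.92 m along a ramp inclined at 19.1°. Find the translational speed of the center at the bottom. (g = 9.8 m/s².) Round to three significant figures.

v ≈ 5.44 m/s

With I = (1/2)MR², the ratio k = I/(MR²) is 0.5.
Rolling without slipping gives ω = v/R, so the total kinetic energy is ½Mv² + ½Iω² = ½(1+k)Mv² = (3/4)Mv².
The vertical drop is h = L sinθ = 6.92 × sin19.1° = 2.264 m.
Setting Mgh = (3/4)Mv² gives v = √(2gh/(1+k)) = √(2·9.8·2.264/1.5) ≈ 5.44 m/s.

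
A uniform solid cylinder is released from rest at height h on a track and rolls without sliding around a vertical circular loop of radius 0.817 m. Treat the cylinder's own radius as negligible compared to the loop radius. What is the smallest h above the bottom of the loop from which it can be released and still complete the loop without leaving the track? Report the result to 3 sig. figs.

With I = (1/2)MR², the ratio k = I/(MR²) is 0.5.
At the top of the loop, the minimum-contact condition is Mg = Mv_top²/r, so v_top² = gr.
With ω = v/R, the kinetic energy at speed v is ½(1+k)Mv² = (3/4)Mv².
Energy conservation from release (height h) to the top (height 2r): Mgh = Mg(2r) + (3/4)M·gr.
Thus h_min = 2r + (1+k)r/2 = r(2 + 1.5/2) = 0.817 × 2.75 ≈ 2.25 m.

h_min ≈ 2.25 m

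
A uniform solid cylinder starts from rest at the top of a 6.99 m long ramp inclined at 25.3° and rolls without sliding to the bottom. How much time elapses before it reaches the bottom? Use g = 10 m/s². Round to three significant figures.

t ≈ 2.22 s

For this body I = (1/2)MR², i.e. k = I/(MR²) = 0.5.
Translational: Mg sinθ − f = Ma. Rotational about the CM: fR = Iα = kMRa, so f = kMa.
Hence a = g sinθ/(1+k) = 10×sin25.3°/1.5 = 2.849 m/s².
Starting from rest, L = ½at², so t = √(2L/a) = √(2×6.99/2.849) ≈ 2.22 s.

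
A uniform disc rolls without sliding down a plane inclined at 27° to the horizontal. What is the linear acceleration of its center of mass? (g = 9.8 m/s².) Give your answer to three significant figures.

a ≈ 2.97 m/s²

The moment of inertia is (1/2)MR², giving k ≡ I/(MR²) = 0.5.
Translational: Mg sinθ − f = Ma. Rotational about the CM: fR = Iα = kMRa, so f = kMa.
Eliminating f: Mg sinθ = (1+k)Ma, so a = g sinθ/(1+k) = 9.8 × sin27° / 1.5 ≈ 2.97 m/s².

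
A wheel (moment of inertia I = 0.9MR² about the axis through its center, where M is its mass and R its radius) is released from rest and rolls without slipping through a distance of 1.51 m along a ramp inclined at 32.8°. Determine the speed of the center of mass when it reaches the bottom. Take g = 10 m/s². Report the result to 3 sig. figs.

v ≈ 2.93 m/s

Here I = 0.9MR², so the shape factor k = I/(MR²) = 0.9.
The rolling condition ω = v/R makes the rotational term ½I(v/R)² = ½kMv², so KE_total = ½(1+k)Mv² = (19/20)Mv².
The vertical drop is h = L sinθ = 1.51 × sin32.8° = 0.818 m.
Energy conservation: Mgh = (19/20)Mv², so v = √(2gh/(1+k)) = √(2 × 10 × 0.818 / 1.9) ≈ 2.93 m/s.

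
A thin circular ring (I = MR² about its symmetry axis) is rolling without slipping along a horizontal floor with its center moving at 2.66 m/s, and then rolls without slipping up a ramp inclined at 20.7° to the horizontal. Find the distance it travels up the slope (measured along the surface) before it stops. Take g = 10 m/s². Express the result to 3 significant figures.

d ≈ 2.00 m

The moment of inertia is MR², giving k ≡ I/(MR²) = 1.
Pure rolling means v = ωR; then KE = ½Mv² + ½I(v/R)² = ½(1+k)Mv² = Mv².
Setting this equal to Mgh gives the vertical rise h = (1+k)v₀²/(2g) = 2×2.66²/(2×10) = 0.7076 m.
Along the incline, d = h/sinθ = 0.7076/sin20.7° ≈ 2.00 m.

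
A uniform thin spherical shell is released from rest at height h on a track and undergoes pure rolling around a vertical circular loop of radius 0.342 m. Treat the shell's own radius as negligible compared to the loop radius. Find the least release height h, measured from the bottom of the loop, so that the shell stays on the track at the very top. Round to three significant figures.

The moment of inertia is (2/3)MR², giving k ≡ I/(MR²) = 2/3.
At the top, contact is just lost when gravity alone supplies the centripetal force: Mg = Mv_top²/r, i.e. v_top² = gr.
With ω = v/R, the kinetic energy at speed v is ½(1+k)Mv² = (5/6)Mv².
Energy conservation from release (height h) to the top (height 2r): Mgh = Mg(2r) + (5/6)M·gr.
Thus h_min = 2r + (1+k)r/2 = r(2 + 1.667/2) = 0.342 × 2.833 ≈ 0.969 m.

h_min ≈ 0.969 m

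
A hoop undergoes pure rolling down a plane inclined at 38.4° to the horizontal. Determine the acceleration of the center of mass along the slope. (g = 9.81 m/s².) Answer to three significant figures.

Here I = MR², so the shape factor k = I/(MR²) = 1.
Newton's second law down the slope: Mg sinθ − f = Ma. The torque equation fR = Iα (with α = a/R) gives f = kMa.
Eliminating f: Mg sinθ = (1+k)Ma, so a = g sinθ/(1+k) = 9.81 × sin38.4° / 2 ≈ 3.05 m/s².

a ≈ 3.05 m/s²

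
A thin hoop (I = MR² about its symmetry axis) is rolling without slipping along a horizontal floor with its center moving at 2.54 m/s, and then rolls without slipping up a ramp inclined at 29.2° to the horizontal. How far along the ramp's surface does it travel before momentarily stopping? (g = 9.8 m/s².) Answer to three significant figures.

The moment of inertia is MR², giving k ≡ I/(MR²) = 1.
Since it rolls without slipping, ω = v/R and KE = ½Mv² + ½Iω² = ½(1+k)Mv² = Mv².
Setting this equal to Mgh gives the vertical rise h = (1+k)v₀²/(2g) = 2×2.54²/(2×9.8) = 0.6583 m.
The distance along the slope is d = h/sinθ = 0.6583/sin29.2° ≈ 1.35 m.

d ≈ 1.35 m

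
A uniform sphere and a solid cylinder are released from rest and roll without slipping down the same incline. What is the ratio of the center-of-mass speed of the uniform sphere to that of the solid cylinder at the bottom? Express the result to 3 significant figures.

Each satisfies Mgh = ½(1+k)Mv² with k = I/(MR²), so v ∝ 1/√(1+k).
For the uniform sphere k = 0.4; for the solid cylinder k = 0.5.
v₁/v₂ = √((1+k₂)/(1+k₁)) = √(1.5/1.4) ≈ 1.04.

v_ratio ≈ 1.04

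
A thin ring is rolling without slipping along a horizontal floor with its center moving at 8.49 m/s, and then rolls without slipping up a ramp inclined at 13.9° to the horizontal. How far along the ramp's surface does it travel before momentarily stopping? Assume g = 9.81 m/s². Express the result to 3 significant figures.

d ≈ 30.6 m

Here I = MR², so the shape factor k = I/(MR²) = 1.
Pure rolling means v = ωR; then KE = ½Mv² + ½I(v/R)² = ½(1+k)Mv² = Mv².
Setting this equal to Mgh gives the vertical rise h = (1+k)v₀²/(2g) = 2×8.49²/(2×9.81) = 7.348 m.
Along the incline, d = h/sinθ = 7.348/sin13.9° ≈ 30.6 m.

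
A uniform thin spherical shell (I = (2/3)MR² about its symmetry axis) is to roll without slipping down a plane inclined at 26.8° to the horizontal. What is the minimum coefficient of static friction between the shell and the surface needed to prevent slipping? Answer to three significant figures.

For this body I = (2/3)MR², i.e. k = I/(MR²) = 2/3.
Translational: Mg sinθ − f = Ma. Rotational about the CM: fR = Iα = kMRa, so f = kMa.
These give a = g sinθ/(1+k) and the required friction f = kMg sinθ/(1+k).
The normal force is N = Mg cosθ, so μ_min = f/N = k tanθ/(1+k).
μ_min = (2/3) × tan26.8° / 1.667 ≈ 0.202.

μ_min ≈ 0.202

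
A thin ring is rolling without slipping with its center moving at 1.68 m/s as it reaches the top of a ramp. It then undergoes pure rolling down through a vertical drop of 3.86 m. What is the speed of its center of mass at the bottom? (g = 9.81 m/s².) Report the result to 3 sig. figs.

With I = MR², the ratio k = I/(MR²) is 1.
The rolling condition ω = v/R makes the rotational term ½I(v/R)² = ½kMv², so KE_total = ½(1+k)Mv² = Mv².
Energy conservation: Mv₀² + Mgh = Mv², so v² = v₀² + 2gh/(1+k).
v = √(1.68² + 2×9.81×3.86/2) = √40.69 ≈ 6.38 m/s.

v ≈ 6.38 m/s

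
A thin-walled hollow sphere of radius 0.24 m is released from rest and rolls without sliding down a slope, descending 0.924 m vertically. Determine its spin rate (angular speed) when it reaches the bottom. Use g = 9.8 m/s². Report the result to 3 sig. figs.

ω ≈ 13.7 rad/s

The moment of inertia is (2/3)MR², giving k ≡ I/(MR²) = 2/3.
Since it rolls without slipping, ω = v/R and KE = ½Mv² + ½Iω² = ½(1+k)Mv² = (5/6)Mv².
Energy conservation Mgh = ½(1+k)Mv² gives v = √(2gh/(1+k)) = √(2 × 9.8 × 0.924 / 1.667) = 3.296 m/s.
The angular speed follows from ω = v/R = 3.296/0.24 ≈ 13.7 rad/s.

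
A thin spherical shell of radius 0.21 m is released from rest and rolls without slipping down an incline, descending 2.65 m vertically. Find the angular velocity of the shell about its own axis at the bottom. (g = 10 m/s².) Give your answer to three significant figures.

Here I = (2/3)MR², so the shape factor k = I/(MR²) = 2/3.
The rolling condition ω = v/R makes the rotational term ½I(v/R)² = ½kMv², so KE_total = ½(1+k)Mv² = (5/6)Mv².
Energy conservation Mgh = ½(1+k)Mv² gives v = √(2gh/(1+k)) = √(2 × 10 × 2.65 / 1.667) = 5.639 m/s.
The angular speed follows from ω = v/R = 5.639/0.21 ≈ 26.9 rad/s.

ω ≈ 26.9 rad/s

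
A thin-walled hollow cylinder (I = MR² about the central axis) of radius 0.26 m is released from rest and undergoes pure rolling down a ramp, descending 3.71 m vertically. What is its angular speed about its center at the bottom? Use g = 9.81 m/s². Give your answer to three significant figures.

For this body I = MR², i.e. k = I/(MR²) = 1.
Rolling without slipping gives ω = v/R, so the total kinetic energy is ½Mv² + ½Iω² = ½(1+k)Mv² = Mv².
Energy conservation Mgh = ½(1+k)Mv² gives v = √(2gh/(1+k)) = √(2 × 9.81 × 3.71 / 2) = 6.033 m/s.
The angular speed follows from ω = v/R = 6.033/0.26 ≈ 23.2 rad/s.

ω ≈ 23.2 rad/s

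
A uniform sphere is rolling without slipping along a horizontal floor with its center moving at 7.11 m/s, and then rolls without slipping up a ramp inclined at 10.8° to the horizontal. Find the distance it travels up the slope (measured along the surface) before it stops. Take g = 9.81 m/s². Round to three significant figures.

d ≈ 19.3 m

For this body I = (2/5)MR², i.e. k = I/(MR²) = 0.4.
The rolling condition ω = v/R makes the rotational term ½I(v/R)² = ½kMv², so KE_total = ½(1+k)Mv² = (7/10)Mv².
Setting this equal to Mgh gives the vertical rise h = (1+k)v₀²/(2g) = 1.4×7.11²/(2×9.81) = 3.607 m.
Along the incline, d = h/sinθ = 3.607/sin10.8° ≈ 19.3 m.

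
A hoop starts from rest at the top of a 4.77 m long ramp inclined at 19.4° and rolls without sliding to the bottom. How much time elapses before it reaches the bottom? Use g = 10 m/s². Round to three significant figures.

t ≈ 2.40 s

The moment of inertia is MR², giving k ≡ I/(MR²) = 1.
Translational: Mg sinθ − f = Ma. Rotational about the CM: fR = Iα = kMRa, so f = kMa.
Hence a = g sinθ/(1+k) = 10×sin19.4°/2 = 1.661 m/s².
With constant a from rest, t = √(2L/a) = √(2·4.77/1.661) ≈ 2.40 s.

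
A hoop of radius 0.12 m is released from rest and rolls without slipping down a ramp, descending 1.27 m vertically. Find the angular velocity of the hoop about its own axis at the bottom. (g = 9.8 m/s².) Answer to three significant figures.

ω ≈ 29.4 rad/s

The moment of inertia is MR², giving k ≡ I/(MR²) = 1.
Pure rolling means v = ωR; then KE = ½Mv² + ½I(v/R)² = ½(1+k)Mv² = Mv².
Energy conservation Mgh = ½(1+k)Mv² gives v = √(2gh/(1+k)) = √(2 × 9.8 × 1.27 / 2) = 3.528 m/s.
Then ω = v/R = 3.528 / 0.12 ≈ 29.4 rad/s.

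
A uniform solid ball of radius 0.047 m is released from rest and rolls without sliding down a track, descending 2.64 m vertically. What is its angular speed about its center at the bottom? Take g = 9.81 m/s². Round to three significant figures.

ω ≈ 129 rad/s

Here I = (2/5)MR², so the shape factor k = I/(MR²) = 0.4.
Pure rolling means v = ωR; then KE = ½Mv² + ½I(v/R)² = ½(1+k)Mv² = (7/10)Mv².
Energy conservation Mgh = ½(1+k)Mv² gives v = √(2gh/(1+k)) = √(2 × 9.81 × 2.64 / 1.4) = 6.083 m/s.
Then ω = v/R = 6.083 / 0.047 ≈ 129 rad/s.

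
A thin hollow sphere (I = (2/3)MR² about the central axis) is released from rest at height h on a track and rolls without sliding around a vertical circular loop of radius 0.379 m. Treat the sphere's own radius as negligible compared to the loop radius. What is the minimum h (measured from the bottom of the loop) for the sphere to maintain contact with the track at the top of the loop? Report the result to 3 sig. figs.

h_min ≈ 1.07 m

Here I = (2/3)MR², so the shape factor k = I/(MR²) = 2/3.
At the top, contact is just lost when gravity alone supplies the centripetal force: Mg = Mv_top²/r, i.e. v_top² = gr.
With ω = v/R, the kinetic energy at speed v is ½(1+k)Mv² = (5/6)Mv².
Energy conservation from release (height h) to the top (height 2r): Mgh = Mg(2r) + (5/6)M·gr.
Thus h_min = 2r + (1+k)r/2 = r(2 + 1.667/2) = 0.379 × 2.833 ≈ 1.07 m.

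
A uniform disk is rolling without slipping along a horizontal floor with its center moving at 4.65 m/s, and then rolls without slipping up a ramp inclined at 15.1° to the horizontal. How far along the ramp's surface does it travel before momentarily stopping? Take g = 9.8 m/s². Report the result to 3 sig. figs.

For this body I = (1/2)MR², i.e. k = I/(MR²) = 0.5.
Rolling without slipping gives ω = v/R, so the total kinetic energy is ½Mv² + ½Iω² = ½(1+k)Mv² = (3/4)Mv².
Setting this equal to Mgh gives the vertical rise h = (1+k)v₀²/(2g) = 1.5×4.65²/(2×9.8) = 1.655 m.
Along the incline, d = h/sinθ = 1.655/sin15.1° ≈ 6.35 m.

d ≈ 6.35 m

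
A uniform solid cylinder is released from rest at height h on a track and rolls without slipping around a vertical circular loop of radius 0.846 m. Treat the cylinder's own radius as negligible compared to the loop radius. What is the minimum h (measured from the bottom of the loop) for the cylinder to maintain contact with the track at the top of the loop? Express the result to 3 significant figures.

h_min ≈ 2.33 m

For this body I = (1/2)MR², i.e. k = I/(MR²) = 0.5.
At the top, contact is just lost when gravity alone supplies the centripetal force: Mg = Mv_top²/r, i.e. v_top² = gr.
With ω = v/R, the kinetic energy at speed v is ½(1+k)Mv² = (3/4)Mv².
Energy conservation from release (height h) to the top (height 2r): Mgh = Mg(2r) + (3/4)M·gr.
Thus h_min = 2r + (1+k)r/2 = r(2 + 1.5/2) = 0.846 × 2.75 ≈ 2.33 m.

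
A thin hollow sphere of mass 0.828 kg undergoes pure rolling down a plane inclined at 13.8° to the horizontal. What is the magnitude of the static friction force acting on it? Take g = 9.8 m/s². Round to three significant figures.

For this body I = (2/3)MR², i.e. k = I/(MR²) = 2/3.
Along the incline Mg sinθ − f = Ma, and torque about the center fR = Iα = kMR²(a/R) gives f = kMa.
Combining, a = g sinθ/(1+k) and f = kMa = kMg sinθ/(1+k).
f = (2/3) × 0.828 × 9.8 × sin13.8° / 1.667 ≈ 0.774 N.

f ≈ 0.774 N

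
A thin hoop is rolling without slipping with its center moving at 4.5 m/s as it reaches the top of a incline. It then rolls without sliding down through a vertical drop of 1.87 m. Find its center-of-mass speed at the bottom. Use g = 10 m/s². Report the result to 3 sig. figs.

With I = MR², the ratio k = I/(MR²) is 1.
Since it rolls without slipping, ω = v/R and KE = ½Mv² + ½Iω² = ½(1+k)Mv² = Mv².
Conserving energy between top and bottom: Mv² = Mv₀² + Mgh, hence v² = v₀² + 2gh/(1+k).
v = √(4.5² + 2×10×1.87/2) = √38.95 ≈ 6.24 m/s.

v ≈ 6.24 m/s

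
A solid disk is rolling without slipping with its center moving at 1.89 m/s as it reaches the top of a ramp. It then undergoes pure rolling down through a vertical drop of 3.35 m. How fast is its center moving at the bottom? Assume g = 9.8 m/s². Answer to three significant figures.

Here I = (1/2)MR², so the shape factor k = I/(MR²) = 0.5.
Rolling without slipping gives ω = v/R, so the total kinetic energy is ½Mv² + ½Iω² = ½(1+k)Mv² = (3/4)Mv².
Conserving energy between top and bottom: (3/4)Mv² = (3/4)Mv₀² + Mgh, hence v² = v₀² + 2gh/(1+k).
v = √(1.89² + 2×9.8×3.35/1.5) = √47.35 ≈ 6.88 m/s.

v ≈ 6.88 m/s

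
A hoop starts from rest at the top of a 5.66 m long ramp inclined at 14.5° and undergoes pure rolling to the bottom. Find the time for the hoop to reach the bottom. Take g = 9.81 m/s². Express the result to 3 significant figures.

Here I = MR², so the shape factor k = I/(MR²) = 1.
Along the incline Mg sinθ − f = Ma, and torque about the center fR = Iα = kMR²(a/R) gives f = kMa.
Hence a = g sinθ/(1+k) = 9.81×sin14.5°/2 = 1.228 m/s².
With constant a from rest, t = √(2L/a) = √(2·5.66/1.228) ≈ 3.04 s.

t ≈ 3.04 s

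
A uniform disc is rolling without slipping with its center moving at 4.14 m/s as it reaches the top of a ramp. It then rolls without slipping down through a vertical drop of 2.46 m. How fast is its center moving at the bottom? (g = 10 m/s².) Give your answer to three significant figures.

For this body I = (1/2)MR², i.e. k = I/(MR²) = 0.5.
Rolling without slipping gives ω = v/R, so the total kinetic energy is ½Mv² + ½Iω² = ½(1+k)Mv² = (3/4)Mv².
Energy conservation: (3/4)Mv₀² + Mgh = (3/4)Mv², so v² = v₀² + 2gh/(1+k).
v = √(4.14² + 2×10×2.46/1.5) = √49.94 ≈ 7.07 m/s.

v ≈ 7.07 m/s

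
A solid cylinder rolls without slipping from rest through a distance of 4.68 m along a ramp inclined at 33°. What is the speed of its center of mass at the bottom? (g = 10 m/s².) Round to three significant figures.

v ≈ 5.83 m/s

The moment of inertia is (1/2)MR², giving k ≡ I/(MR²) = 0.5.
Since it rolls without slipping, ω = v/R and KE = ½Mv² + ½Iω² = ½(1+k)Mv² = (3/4)Mv².
The vertical drop is h = L sinθ = 4.68 × sin33° = 2.549 m.
Setting Mgh = (3/4)Mv² gives v = √(2gh/(1+k)) = √(2·10·2.549/1.5) ≈ 5.83 m/s.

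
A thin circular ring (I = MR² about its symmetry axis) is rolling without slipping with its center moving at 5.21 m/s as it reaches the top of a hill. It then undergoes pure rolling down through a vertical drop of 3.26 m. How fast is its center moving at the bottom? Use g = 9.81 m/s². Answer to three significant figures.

v ≈ 7.69 m/s

Here I = MR², so the shape factor k = I/(MR²) = 1.
Since it rolls without slipping, ω = v/R and KE = ½Mv² + ½Iω² = ½(1+k)Mv² = Mv².
Energy conservation: Mv₀² + Mgh = Mv², so v² = v₀² + 2gh/(1+k).
v = √(5.21² + 2×9.81×3.26/2) = √59.12 ≈ 7.69 m/s.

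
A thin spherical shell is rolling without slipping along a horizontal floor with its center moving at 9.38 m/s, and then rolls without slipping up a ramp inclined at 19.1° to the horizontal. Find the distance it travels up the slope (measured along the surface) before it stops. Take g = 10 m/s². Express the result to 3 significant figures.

With I = (2/3)MR², the ratio k = I/(MR²) is 2/3.
Rolling without slipping gives ω = v/R, so the total kinetic energy is ½Mv² + ½Iω² = ½(1+k)Mv² = (5/6)Mv².
Setting this equal to Mgh gives the vertical rise h = (1+k)v₀²/(2g) = 1.667×9.38²/(2×10) = 7.332 m.
The distance along the slope is d = h/sinθ = 7.332/sin19.1° ≈ 22.4 m.

d ≈ 22.4 m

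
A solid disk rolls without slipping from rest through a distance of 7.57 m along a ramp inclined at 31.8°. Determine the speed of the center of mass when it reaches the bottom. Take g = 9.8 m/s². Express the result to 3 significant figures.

v ≈ 7.22 m/s

The moment of inertia is (1/2)MR², giving k ≡ I/(MR²) = 0.5.
Pure rolling means v = ωR; then KE = ½Mv² + ½I(v/R)² = ½(1+k)Mv² = (3/4)Mv².
The vertical drop is h = L sinθ = 7.57 × sin31.8° = 3.989 m.
Energy conservation: Mgh = (3/4)Mv², so v = √(2gh/(1+k)) = √(2 × 9.8 × 3.989 / 1.5) ≈ 7.22 m/s.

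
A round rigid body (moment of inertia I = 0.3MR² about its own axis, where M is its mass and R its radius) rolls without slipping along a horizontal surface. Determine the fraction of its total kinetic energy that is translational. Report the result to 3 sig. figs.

fraction ≈ 0.769

The moment of inertia is 0.3MR², giving k ≡ I/(MR²) = 0.3.
With ω = v/R, KE_trans = ½Mv² and KE_rot = ½Iω² = ½kMv², so KE_total = ½(1+k)Mv².
The translational fraction is therefore 1/(1+k) = 1/1.3 ≈ 0.769.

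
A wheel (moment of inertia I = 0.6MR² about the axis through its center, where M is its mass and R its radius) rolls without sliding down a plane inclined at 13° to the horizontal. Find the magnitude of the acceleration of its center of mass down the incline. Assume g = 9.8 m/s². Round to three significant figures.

a ≈ 1.38 m/s²

The moment of inertia is 0.6MR², giving k ≡ I/(MR²) = 0.6.
Along the incline Mg sinθ − f = Ma, and torque about the center fR = Iα = kMR²(a/R) gives f = kMa.
Eliminating f: Mg sinθ = (1+k)Ma, so a = g sinθ/(1+k) = 9.8 × sin13° / 1.6 ≈ 1.38 m/s².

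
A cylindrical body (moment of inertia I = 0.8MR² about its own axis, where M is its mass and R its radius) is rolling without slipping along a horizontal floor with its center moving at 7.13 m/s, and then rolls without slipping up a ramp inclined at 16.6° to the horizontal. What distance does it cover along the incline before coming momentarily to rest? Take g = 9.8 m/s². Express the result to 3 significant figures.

d ≈ 16.3 m

With I = 0.8MR², the ratio k = I/(MR²) is 0.8.
Pure rolling means v = ωR; then KE = ½Mv² + ½I(v/R)² = ½(1+k)Mv² = (9/10)Mv².
Setting this equal to Mgh gives the vertical rise h = (1+k)v₀²/(2g) = 1.8×7.13²/(2×9.8) = 4.669 m.
Along the incline, d = h/sinθ = 4.669/sin16.6° ≈ 16.3 m.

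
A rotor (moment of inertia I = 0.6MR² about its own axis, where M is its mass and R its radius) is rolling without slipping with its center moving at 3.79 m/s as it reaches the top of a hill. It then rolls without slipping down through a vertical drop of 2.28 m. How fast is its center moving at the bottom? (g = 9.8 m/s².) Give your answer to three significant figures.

Here I = 0.6MR², so the shape factor k = I/(MR²) = 0.6.
Since it rolls without slipping, ω = v/R and KE = ½Mv² + ½Iω² = ½(1+k)Mv² = (4/5)Mv².
Energy conservation: (4/5)Mv₀² + Mgh = (4/5)Mv², so v² = v₀² + 2gh/(1+k).
v = √(3.79² + 2×9.8×2.28/1.6) = √42.29 ≈ 6.50 m/s.

v ≈ 6.50 m/s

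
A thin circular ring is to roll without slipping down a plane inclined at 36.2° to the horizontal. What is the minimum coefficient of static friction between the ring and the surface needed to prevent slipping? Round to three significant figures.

Here I = MR², so the shape factor k = I/(MR²) = 1.
Along the incline Mg sinθ − f = Ma, and torque about the center fR = Iα = kMR²(a/R) gives f = kMa.
These give a = g sinθ/(1+k) and the required friction f = kMg sinθ/(1+k).
The normal force is N = Mg cosθ, so μ_min = f/N = k tanθ/(1+k).
μ_min = 1 × tan36.2° / 2 ≈ 0.366.

μ_min ≈ 0.366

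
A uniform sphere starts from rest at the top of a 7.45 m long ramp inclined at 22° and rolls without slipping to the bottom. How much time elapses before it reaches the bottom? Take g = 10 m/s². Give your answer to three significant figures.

The moment of inertia is (2/5)MR², giving k ≡ I/(MR²) = 0.4.
Newton's second law down the slope: Mg sinθ − f = Ma. The torque equation fR = Iα (with α = a/R) gives f = kMa.
Hence a = g sinθ/(1+k) = 10×sin22°/1.4 = 2.676 m/s².
With constant a from rest, t = √(2L/a) = √(2·7.45/2.676) ≈ 2.36 s.

t ≈ 2.36 s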